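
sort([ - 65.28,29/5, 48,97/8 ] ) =[ - 65.28, 29/5, 97/8,  48]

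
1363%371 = 250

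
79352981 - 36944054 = 42408927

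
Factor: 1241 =17^1*73^1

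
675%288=99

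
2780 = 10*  278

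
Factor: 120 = 2^3*3^1*5^1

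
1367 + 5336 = 6703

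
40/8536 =5/1067= 0.00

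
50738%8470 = 8388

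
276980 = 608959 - 331979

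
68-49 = 19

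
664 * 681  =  452184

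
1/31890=1/31890= 0.00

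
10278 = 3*3426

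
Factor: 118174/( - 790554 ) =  - 3^(-1)*7^1*23^1  *367^1 * 131759^( - 1 ) = - 59087/395277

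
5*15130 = 75650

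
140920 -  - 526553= 667473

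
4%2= 0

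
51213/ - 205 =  - 250 + 37/205= - 249.82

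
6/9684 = 1/1614 =0.00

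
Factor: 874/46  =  19^1= 19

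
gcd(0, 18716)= 18716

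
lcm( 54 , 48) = 432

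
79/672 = 79/672 =0.12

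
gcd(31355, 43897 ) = 6271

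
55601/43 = 1293+ 2/43= 1293.05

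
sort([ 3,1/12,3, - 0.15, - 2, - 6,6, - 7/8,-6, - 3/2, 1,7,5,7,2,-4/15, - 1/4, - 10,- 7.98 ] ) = [ - 10, - 7.98, - 6, - 6, - 2, - 3/2, - 7/8, - 4/15,-1/4, - 0.15,1/12, 1,2,3,3,5,6, 7,7]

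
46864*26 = 1218464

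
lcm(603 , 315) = 21105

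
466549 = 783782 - 317233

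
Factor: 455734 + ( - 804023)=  - 348289 = - 19^1*23^1*797^1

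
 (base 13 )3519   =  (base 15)2323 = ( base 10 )7458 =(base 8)16442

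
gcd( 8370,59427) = 837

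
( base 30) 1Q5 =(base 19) 4CD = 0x695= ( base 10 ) 1685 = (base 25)2ha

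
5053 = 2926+2127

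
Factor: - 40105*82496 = -2^6 * 5^1* 13^1 * 617^1 * 1289^1=- 3308502080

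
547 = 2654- 2107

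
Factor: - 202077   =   - 3^2*22453^1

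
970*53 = 51410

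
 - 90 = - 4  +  -86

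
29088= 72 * 404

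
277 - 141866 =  - 141589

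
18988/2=9494=9494.00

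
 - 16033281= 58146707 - 74179988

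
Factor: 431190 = 2^1 * 3^3*5^1*1597^1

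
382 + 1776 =2158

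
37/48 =37/48 =0.77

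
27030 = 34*795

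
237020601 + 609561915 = 846582516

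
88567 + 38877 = 127444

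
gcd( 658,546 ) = 14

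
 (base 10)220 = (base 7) 433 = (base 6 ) 1004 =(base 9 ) 264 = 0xDC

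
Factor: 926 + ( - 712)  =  2^1*107^1 = 214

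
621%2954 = 621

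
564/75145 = 564/75145 = 0.01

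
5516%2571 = 374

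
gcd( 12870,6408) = 18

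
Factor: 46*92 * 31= 131192 = 2^3 * 23^2*31^1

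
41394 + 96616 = 138010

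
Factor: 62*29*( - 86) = -2^2*29^1*31^1*43^1 = - 154628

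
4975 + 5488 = 10463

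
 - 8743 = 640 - 9383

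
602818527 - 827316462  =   -224497935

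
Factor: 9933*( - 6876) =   -  68299308 = - 2^2*3^3*7^1*11^1* 43^1 * 191^1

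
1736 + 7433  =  9169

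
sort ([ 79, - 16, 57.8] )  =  [ - 16, 57.8, 79]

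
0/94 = 0 = 0.00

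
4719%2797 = 1922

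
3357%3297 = 60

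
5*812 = 4060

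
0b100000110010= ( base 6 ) 13414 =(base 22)478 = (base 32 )21I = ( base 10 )2098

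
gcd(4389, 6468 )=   231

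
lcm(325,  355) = 23075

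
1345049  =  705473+639576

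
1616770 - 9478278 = -7861508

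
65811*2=131622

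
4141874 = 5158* 803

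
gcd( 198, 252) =18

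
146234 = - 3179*( - 46) 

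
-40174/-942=20087/471 =42.65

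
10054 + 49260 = 59314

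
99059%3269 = 989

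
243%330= 243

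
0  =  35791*0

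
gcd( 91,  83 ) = 1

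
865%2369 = 865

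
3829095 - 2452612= 1376483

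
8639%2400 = 1439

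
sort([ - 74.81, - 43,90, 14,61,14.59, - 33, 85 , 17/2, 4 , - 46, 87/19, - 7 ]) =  [ - 74.81, -46, - 43, - 33, - 7,4, 87/19, 17/2, 14,  14.59,61, 85,90]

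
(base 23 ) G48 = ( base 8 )20564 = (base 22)HF6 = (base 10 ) 8564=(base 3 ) 102202012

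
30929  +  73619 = 104548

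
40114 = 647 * 62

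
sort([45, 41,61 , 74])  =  [ 41,45, 61,74]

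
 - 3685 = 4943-8628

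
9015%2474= 1593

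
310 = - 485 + 795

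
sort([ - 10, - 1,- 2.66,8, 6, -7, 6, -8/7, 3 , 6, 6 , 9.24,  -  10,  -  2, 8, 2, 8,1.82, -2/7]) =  [ - 10,-10,-7, - 2.66, - 2,-8/7, -1 , - 2/7,1.82, 2,3,6, 6, 6, 6,8, 8, 8,9.24 ] 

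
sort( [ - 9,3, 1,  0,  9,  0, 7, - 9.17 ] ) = [ - 9.17, - 9,0,0, 1, 3, 7,9]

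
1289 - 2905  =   - 1616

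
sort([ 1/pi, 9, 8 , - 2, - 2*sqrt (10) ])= [ - 2*sqrt( 10 ), - 2, 1/pi,8,9 ]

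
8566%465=196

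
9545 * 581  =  5545645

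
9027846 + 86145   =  9113991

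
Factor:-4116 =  - 2^2*3^1*7^3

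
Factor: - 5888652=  - 2^2*3^1* 7^1*11^1 * 6373^1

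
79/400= 79/400 = 0.20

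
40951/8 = 5118 + 7/8 = 5118.88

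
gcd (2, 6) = 2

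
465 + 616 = 1081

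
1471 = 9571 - 8100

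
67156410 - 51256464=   15899946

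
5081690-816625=4265065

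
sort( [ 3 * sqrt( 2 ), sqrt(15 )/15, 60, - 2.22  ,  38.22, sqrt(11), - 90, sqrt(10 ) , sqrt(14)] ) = [ - 90,-2.22,sqrt (15 )/15, sqrt(10),sqrt(  11), sqrt( 14 ), 3 * sqrt (2) , 38.22, 60 ]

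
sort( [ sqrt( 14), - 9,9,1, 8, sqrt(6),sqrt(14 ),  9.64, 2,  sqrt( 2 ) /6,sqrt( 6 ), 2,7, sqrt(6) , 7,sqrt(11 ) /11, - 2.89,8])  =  [ - 9, - 2.89,sqrt( 2)/6,sqrt( 11)/11, 1,2,2, sqrt (6),sqrt( 6),sqrt (6),sqrt( 14),sqrt (14 ),7,7, 8,8,9,  9.64] 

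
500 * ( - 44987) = -22493500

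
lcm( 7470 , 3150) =261450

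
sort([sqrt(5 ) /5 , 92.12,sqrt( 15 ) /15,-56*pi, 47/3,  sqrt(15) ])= [ - 56*pi, sqrt(15 )/15,  sqrt( 5 )/5 , sqrt(15), 47/3,92.12]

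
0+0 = 0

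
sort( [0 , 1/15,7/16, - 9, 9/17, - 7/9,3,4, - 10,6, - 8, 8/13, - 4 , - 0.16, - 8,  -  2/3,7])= [ - 10, - 9,-8, - 8, - 4,-7/9,- 2/3, - 0.16,0, 1/15, 7/16,9/17,8/13 , 3,4,6,  7 ]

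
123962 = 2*61981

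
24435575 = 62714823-38279248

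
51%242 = 51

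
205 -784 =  - 579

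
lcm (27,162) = 162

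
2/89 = 2/89   =  0.02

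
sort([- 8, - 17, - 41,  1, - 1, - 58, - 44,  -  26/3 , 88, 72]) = [ - 58,-44,-41, - 17, - 26/3, - 8, - 1, 1,  72,  88] 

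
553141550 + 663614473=1216756023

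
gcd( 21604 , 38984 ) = 44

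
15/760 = 3/152  =  0.02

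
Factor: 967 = 967^1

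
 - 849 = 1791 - 2640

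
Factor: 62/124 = 1/2 = 2^( - 1)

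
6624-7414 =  - 790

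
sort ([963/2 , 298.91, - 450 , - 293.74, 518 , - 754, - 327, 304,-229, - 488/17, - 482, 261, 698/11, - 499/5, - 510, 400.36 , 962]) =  [ - 754, - 510,-482, - 450, - 327, - 293.74 , - 229, - 499/5, - 488/17, 698/11, 261, 298.91, 304,400.36 , 963/2 , 518, 962] 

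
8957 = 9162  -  205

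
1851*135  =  249885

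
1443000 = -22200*(-65)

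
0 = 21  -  21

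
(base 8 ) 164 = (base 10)116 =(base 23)51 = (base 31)3N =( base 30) 3q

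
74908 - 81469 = -6561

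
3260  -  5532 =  - 2272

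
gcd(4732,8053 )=1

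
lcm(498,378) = 31374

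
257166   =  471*546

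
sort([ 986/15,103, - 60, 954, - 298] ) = [ -298, - 60 , 986/15,103, 954 ] 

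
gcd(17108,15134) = 658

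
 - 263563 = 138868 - 402431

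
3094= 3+3091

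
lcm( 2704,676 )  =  2704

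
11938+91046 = 102984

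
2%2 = 0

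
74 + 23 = 97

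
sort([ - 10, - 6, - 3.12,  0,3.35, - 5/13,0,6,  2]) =[ - 10,-6, - 3.12, - 5/13,0, 0, 2,3.35, 6] 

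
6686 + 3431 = 10117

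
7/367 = 7/367 = 0.02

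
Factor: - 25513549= - 17^1*1500797^1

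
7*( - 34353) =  - 240471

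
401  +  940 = 1341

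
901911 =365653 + 536258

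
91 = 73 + 18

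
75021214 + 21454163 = 96475377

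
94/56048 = 47/28024=0.00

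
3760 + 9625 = 13385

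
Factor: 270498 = 2^1 * 3^1*45083^1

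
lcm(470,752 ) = 3760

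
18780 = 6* 3130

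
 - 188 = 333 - 521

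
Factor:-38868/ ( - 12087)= 164/51 = 2^2*3^ (-1)*17^(-1) * 41^1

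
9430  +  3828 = 13258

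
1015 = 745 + 270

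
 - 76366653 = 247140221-323506874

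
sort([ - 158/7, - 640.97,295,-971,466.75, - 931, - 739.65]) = [ - 971,-931, - 739.65, - 640.97, - 158/7,295 , 466.75]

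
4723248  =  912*5179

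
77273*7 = 540911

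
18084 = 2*9042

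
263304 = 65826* 4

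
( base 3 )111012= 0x164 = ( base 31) bf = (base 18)11e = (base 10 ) 356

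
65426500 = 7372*8875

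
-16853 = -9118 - 7735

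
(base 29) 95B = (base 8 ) 17055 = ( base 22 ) fl3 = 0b1111000101101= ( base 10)7725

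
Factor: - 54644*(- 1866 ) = 101965704= 2^3*3^1* 19^1*311^1*719^1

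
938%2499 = 938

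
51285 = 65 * 789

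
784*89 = 69776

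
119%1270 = 119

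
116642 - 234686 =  - 118044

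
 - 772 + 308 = -464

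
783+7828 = 8611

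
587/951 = 587/951 =0.62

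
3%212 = 3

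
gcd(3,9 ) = 3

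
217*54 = 11718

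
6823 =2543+4280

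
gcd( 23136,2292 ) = 12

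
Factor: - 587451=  - 3^1*195817^1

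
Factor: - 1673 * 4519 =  - 7560287 = - 7^1*239^1 * 4519^1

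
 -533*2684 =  - 1430572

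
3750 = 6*625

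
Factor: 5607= 3^2*7^1*89^1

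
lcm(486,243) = 486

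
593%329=264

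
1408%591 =226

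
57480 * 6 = 344880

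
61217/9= 6801 + 8/9 = 6801.89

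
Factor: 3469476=2^2*3^1*19^1 *15217^1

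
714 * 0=0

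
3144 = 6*524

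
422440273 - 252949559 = 169490714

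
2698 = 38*71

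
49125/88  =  49125/88 = 558.24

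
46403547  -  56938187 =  - 10534640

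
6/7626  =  1/1271 = 0.00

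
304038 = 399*762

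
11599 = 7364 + 4235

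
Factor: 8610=2^1*3^1*5^1*7^1*41^1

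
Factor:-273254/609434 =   -  7^( - 1)*101^ ( - 1 )*317^1 = - 317/707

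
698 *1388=968824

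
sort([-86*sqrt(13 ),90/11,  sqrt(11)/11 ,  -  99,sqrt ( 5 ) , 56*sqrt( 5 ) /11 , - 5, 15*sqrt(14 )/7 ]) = [  -  86 * sqrt(13), - 99, - 5,sqrt(11)/11,sqrt( 5 ),15*sqrt(14)/7,90/11 , 56*sqrt (5) /11 ]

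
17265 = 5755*3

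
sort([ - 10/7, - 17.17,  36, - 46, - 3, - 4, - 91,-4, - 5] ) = [- 91, - 46 , - 17.17,- 5, - 4, - 4, - 3, - 10/7 , 36]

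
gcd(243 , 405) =81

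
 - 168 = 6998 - 7166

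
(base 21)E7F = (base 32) 660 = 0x18C0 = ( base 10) 6336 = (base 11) 4840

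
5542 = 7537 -1995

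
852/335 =2 + 182/335 = 2.54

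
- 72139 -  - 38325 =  - 33814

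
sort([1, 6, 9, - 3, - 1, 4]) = [ - 3, - 1, 1, 4,6, 9 ]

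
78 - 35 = 43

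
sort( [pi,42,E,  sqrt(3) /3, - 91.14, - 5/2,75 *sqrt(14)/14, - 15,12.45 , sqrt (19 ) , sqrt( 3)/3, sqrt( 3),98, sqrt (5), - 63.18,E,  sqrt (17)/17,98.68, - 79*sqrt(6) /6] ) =[ - 91.14, - 63.18, - 79* sqrt (6)/6, - 15,  -  5/2, sqrt( 17 )/17,sqrt (3)/3,sqrt (3)/3 , sqrt (3 ) , sqrt (5), E,E,pi, sqrt( 19 ), 12.45,  75*sqrt(14)/14, 42,98, 98.68 ]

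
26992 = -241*( - 112)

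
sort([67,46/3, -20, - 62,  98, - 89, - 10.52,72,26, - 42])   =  [  -  89,  -  62,-42, - 20,-10.52,46/3,26,67, 72, 98] 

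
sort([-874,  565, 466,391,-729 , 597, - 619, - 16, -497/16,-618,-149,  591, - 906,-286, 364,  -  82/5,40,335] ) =[-906, - 874, -729,- 619 , - 618,-286, - 149, -497/16,-82/5,-16 , 40, 335, 364 , 391,466, 565,591,597] 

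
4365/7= 623 + 4/7 = 623.57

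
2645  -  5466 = -2821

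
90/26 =3 + 6/13= 3.46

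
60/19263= 20/6421  =  0.00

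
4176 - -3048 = 7224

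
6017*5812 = 34970804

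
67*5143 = 344581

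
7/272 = 7/272 = 0.03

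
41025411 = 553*74187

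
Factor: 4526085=3^1*5^1*19^1*15881^1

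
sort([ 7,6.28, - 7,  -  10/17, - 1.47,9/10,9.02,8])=[ - 7, - 1.47, - 10/17,9/10,6.28,7,8, 9.02]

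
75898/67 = 75898/67=1132.81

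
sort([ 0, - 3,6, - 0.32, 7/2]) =[  -  3, - 0.32, 0,  7/2, 6] 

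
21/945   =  1/45 = 0.02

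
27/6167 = 27/6167  =  0.00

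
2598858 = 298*8721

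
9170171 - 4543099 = 4627072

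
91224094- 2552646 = 88671448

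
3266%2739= 527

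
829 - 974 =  - 145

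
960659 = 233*4123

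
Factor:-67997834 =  - 2^1*53^1*419^1 *1531^1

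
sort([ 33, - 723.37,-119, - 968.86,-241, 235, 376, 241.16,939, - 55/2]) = [-968.86, - 723.37, - 241 , - 119, - 55/2, 33, 235, 241.16, 376, 939]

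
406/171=406/171 =2.37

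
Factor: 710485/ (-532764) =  - 2^( - 2 )*3^( - 3)  *5^1*4933^(-1 )*142097^1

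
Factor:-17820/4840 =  - 2^( - 1 ) *3^4* 11^( - 1)=   - 81/22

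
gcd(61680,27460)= 20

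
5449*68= 370532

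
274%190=84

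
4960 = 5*992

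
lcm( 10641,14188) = 42564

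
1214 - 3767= - 2553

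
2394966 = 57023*42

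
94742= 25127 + 69615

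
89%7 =5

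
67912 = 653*104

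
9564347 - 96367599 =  - 86803252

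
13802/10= 6901/5  =  1380.20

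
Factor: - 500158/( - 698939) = 2^1*23^1*83^1*131^1*698939^ ( - 1 ) 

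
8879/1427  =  8879/1427= 6.22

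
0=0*63995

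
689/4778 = 689/4778 =0.14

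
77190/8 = 38595/4 = 9648.75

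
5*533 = 2665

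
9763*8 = 78104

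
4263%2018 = 227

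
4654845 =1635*2847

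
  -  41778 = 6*( - 6963)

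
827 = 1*827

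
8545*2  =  17090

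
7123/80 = 89 + 3/80 = 89.04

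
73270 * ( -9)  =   - 659430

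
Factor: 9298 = 2^1*4649^1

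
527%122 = 39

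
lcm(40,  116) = 1160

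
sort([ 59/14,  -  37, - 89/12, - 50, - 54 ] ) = [-54, - 50 , - 37, - 89/12,59/14] 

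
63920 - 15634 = 48286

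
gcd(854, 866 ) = 2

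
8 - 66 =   -  58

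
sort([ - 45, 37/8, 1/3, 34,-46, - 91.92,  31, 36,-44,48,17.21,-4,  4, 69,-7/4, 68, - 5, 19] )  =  [  -  91.92, - 46,  -  45,-44,-5, - 4, - 7/4, 1/3, 4, 37/8, 17.21, 19,31, 34,  36, 48,  68,69 ] 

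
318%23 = 19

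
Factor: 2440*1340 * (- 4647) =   -  15193831200 = -2^5*3^1 * 5^2 * 61^1  *67^1*  1549^1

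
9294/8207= 1 + 1087/8207 = 1.13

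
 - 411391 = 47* ( - 8753) 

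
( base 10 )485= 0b111100101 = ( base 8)745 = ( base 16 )1e5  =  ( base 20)145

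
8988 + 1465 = 10453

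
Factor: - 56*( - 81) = 4536= 2^3 * 3^4 * 7^1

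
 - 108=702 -810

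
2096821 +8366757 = 10463578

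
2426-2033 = 393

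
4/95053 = 4/95053 = 0.00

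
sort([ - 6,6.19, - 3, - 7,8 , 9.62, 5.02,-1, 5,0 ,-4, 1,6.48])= [  -  7,-6,  -  4, - 3, - 1,0,1,5 , 5.02,  6.19,  6.48,8, 9.62 ]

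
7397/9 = 7397/9 = 821.89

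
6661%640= 261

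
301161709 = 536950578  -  235788869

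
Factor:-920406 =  - 2^1*3^1*131^1*1171^1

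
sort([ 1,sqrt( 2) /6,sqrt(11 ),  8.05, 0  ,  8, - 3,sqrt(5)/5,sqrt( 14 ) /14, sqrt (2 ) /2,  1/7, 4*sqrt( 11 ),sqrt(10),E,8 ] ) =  [-3,0,1/7,sqrt( 2)/6,sqrt( 14 ) /14, sqrt(5)/5,  sqrt(2 ) /2,1, E,sqrt( 10 ),sqrt( 11 ),8,8,8.05,4*sqrt (11)]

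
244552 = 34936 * 7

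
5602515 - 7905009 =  - 2302494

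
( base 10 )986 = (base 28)176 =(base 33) TT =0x3DA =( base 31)10P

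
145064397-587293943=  - 442229546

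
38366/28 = 19183/14  =  1370.21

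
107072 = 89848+17224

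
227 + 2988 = 3215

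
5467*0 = 0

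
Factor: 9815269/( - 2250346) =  - 2^(-1 )*7^(  -  1) * 160739^(-1)*9815269^1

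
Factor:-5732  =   - 2^2 *1433^1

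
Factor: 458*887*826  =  335559196 = 2^2*7^1*59^1* 229^1*887^1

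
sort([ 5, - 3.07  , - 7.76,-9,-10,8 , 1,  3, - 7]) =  [ - 10, - 9, - 7.76,-7,  -  3.07, 1 , 3,  5,8 ] 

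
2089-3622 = -1533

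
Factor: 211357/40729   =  877/169 = 13^(  -  2)*877^1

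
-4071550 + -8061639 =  - 12133189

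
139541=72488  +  67053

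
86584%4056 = 1408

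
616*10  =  6160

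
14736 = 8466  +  6270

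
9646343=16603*581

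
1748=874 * 2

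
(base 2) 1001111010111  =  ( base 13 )2409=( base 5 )130304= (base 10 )5079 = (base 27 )6q3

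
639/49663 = 639/49663 = 0.01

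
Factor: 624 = 2^4*3^1 * 13^1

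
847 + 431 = 1278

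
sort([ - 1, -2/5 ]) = [- 1, - 2/5]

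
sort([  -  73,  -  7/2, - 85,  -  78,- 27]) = [ - 85, - 78, - 73,- 27,-7/2 ] 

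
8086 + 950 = 9036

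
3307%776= 203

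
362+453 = 815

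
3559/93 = 3559/93 = 38.27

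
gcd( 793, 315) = 1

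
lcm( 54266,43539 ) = 3744354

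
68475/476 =68475/476=143.86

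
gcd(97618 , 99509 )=1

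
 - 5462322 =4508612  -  9970934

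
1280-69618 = -68338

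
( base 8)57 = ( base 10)47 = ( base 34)1d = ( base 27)1K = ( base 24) 1N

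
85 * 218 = 18530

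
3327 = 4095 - 768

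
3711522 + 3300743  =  7012265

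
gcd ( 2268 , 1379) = 7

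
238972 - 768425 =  - 529453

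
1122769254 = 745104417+377664837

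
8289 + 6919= 15208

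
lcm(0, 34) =0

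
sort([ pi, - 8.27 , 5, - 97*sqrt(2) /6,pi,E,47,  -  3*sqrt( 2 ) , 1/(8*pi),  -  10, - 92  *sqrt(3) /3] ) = [ - 92*sqrt(3 )/3, - 97*sqrt(2) /6, - 10,  -  8.27,-3*sqrt ( 2),  1/(8*pi ),E,pi,pi, 5,47]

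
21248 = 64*332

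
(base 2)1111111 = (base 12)a7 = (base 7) 241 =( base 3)11201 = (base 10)127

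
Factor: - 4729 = - 4729^1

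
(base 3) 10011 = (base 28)31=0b1010101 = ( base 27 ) 34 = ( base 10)85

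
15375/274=56+31/274 = 56.11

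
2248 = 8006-5758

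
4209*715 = 3009435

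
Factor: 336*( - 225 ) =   -  75600 = - 2^4*3^3*5^2*7^1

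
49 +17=66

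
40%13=1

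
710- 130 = 580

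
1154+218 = 1372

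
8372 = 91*92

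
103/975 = 103/975 = 0.11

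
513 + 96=609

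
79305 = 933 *85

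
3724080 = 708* 5260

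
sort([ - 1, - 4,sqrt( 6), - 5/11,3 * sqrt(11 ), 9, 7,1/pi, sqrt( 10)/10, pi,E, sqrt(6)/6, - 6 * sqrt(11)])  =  [ - 6*sqrt( 11 ),-4,-1,  -  5/11,  sqrt( 10 )/10,1/pi , sqrt( 6)/6, sqrt(6 ), E, pi,  7,  9, 3*sqrt(11)]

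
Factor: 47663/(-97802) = -77/158 =-  2^(  -  1)*7^1*11^1 * 79^(- 1 ) 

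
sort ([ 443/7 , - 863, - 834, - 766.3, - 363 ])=[ - 863, - 834 , - 766.3 , - 363,443/7 ] 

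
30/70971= 10/23657 =0.00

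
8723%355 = 203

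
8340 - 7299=1041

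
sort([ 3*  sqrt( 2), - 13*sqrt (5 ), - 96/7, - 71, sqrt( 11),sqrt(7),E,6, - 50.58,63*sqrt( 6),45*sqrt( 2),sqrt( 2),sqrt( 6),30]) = [ - 71,-50.58, - 13*sqrt ( 5), - 96/7,  sqrt( 2),sqrt ( 6),  sqrt( 7 ),E, sqrt ( 11),3 * sqrt( 2 ),6, 30,45*sqrt( 2) , 63 * sqrt(6)]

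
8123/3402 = 8123/3402 = 2.39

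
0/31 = 0 = 0.00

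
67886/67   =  67886/67 =1013.22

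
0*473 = 0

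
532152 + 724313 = 1256465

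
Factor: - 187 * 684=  - 127908 = - 2^2*3^2 * 11^1*17^1*19^1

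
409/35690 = 409/35690 = 0.01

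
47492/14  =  3392 + 2/7 = 3392.29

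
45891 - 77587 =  - 31696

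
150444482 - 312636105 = -162191623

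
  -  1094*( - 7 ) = 7658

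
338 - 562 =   -  224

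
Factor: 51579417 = 3^1*1601^1*10739^1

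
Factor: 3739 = 3739^1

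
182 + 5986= 6168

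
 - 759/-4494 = 253/1498 = 0.17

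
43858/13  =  43858/13 = 3373.69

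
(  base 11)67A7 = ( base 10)8950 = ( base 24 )fcm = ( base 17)1DG8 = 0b10001011110110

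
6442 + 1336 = 7778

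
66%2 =0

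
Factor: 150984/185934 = 108/133=2^2*3^3 * 7^(-1) *19^( - 1)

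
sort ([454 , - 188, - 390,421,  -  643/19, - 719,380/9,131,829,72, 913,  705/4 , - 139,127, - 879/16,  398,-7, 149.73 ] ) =[ - 719, - 390, -188, - 139,- 879/16,  -  643/19, - 7,380/9,  72,127,131,149.73, 705/4, 398,  421,454,829,913]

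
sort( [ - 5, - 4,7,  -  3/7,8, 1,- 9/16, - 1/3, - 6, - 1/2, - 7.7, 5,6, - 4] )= [  -  7.7,- 6, - 5, - 4, - 4 , - 9/16 , - 1/2,-3/7,  -  1/3, 1, 5, 6, 7,  8 ]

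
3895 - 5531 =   -  1636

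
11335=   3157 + 8178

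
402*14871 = 5978142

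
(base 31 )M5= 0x2AF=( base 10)687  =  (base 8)1257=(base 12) 493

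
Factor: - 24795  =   - 3^2*5^1 * 19^1 *29^1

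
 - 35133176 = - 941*37336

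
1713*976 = 1671888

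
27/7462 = 27/7462 = 0.00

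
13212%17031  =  13212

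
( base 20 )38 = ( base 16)44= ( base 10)68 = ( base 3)2112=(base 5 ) 233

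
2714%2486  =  228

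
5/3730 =1/746 = 0.00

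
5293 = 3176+2117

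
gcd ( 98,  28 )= 14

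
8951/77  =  8951/77 = 116.25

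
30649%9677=1618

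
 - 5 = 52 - 57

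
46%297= 46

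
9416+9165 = 18581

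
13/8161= 13/8161 = 0.00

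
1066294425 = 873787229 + 192507196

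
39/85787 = 3/6599 = 0.00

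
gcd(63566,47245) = 859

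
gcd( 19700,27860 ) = 20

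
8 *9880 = 79040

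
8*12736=101888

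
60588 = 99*612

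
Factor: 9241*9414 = 2^1*3^2 * 523^1 * 9241^1 = 86994774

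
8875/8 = 8875/8 = 1109.38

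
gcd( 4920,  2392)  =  8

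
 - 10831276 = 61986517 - 72817793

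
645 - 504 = 141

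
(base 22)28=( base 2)110100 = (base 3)1221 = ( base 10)52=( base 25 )22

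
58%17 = 7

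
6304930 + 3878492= 10183422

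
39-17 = 22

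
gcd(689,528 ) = 1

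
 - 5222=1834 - 7056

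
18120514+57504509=75625023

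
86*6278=539908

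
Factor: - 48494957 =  - 7^2*251^1*3943^1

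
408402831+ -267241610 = 141161221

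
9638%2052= 1430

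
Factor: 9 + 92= 101 = 101^1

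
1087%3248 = 1087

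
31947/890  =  35 + 797/890 = 35.90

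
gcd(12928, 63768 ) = 8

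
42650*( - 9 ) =  -  383850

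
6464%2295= 1874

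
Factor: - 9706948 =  - 2^2*19^1*337^1*379^1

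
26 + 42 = 68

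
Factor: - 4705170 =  - 2^1*3^1 *5^1*47^2*71^1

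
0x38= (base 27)22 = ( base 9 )62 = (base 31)1p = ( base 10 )56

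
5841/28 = 5841/28 = 208.61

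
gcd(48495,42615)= 15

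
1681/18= 93+7/18 = 93.39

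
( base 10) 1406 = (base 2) 10101111110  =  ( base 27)1P2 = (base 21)33K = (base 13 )842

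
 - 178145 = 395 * ( - 451)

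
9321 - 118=9203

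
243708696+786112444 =1029821140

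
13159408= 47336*278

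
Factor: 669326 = 2^1*7^1*47809^1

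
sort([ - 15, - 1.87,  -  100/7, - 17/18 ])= [-15, - 100/7, - 1.87, - 17/18]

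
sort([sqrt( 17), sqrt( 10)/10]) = [ sqrt (10 ) /10,sqrt( 17)] 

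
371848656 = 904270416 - 532421760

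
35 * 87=3045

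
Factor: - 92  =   - 2^2*23^1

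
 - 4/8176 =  - 1/2044 = - 0.00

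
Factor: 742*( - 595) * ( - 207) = 91388430 = 2^1*3^2*5^1*7^2*17^1*23^1*53^1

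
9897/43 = 9897/43 =230.16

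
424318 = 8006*53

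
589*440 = 259160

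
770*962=740740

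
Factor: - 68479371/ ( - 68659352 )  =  2^ ( - 3)*3^3 * 2536273^1*8582419^(-1 )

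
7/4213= 7/4213=0.00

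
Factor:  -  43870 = - 2^1*5^1*41^1*107^1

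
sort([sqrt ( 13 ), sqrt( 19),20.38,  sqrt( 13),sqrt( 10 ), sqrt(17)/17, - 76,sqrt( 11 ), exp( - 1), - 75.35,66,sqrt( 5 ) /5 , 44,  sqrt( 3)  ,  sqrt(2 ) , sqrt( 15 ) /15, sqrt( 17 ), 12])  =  [ - 76,  -  75.35, sqrt(17)/17, sqrt(15)/15, exp ( - 1), sqrt ( 5)/5, sqrt(2),sqrt( 3) , sqrt(10),sqrt(11),sqrt( 13), sqrt(13 ),sqrt( 17), sqrt ( 19) , 12, 20.38, 44 , 66]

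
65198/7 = 9314 = 9314.00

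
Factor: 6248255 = 5^1 * 13^1*97^1*991^1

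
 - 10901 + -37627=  - 48528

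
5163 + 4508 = 9671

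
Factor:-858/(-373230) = 3^( - 1)*5^( - 1)*29^( - 1) = 1/435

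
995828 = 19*52412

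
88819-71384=17435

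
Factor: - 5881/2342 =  - 2^(-1 )*1171^( - 1)*5881^1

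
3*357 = 1071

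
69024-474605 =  - 405581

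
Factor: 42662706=2^1*3^1*7110451^1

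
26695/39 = 26695/39= 684.49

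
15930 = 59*270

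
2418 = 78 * 31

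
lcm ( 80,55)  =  880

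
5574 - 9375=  - 3801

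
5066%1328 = 1082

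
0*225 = 0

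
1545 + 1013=2558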